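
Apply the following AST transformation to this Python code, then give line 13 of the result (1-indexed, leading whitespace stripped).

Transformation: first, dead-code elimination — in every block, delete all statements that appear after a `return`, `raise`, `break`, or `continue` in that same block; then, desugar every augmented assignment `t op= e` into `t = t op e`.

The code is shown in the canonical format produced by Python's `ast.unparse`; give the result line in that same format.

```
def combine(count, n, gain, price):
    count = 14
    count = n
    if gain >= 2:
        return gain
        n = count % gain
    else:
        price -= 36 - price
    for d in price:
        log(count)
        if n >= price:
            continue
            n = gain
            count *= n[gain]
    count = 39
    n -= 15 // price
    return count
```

Transformed code:
def combine(count, n, gain, price):
    count = 14
    count = n
    if gain >= 2:
        return gain
    else:
        price = price - (36 - price)
    for d in price:
        log(count)
        if n >= price:
            continue
    count = 39
    n = n - 15 // price
    return count

n = n - 15 // price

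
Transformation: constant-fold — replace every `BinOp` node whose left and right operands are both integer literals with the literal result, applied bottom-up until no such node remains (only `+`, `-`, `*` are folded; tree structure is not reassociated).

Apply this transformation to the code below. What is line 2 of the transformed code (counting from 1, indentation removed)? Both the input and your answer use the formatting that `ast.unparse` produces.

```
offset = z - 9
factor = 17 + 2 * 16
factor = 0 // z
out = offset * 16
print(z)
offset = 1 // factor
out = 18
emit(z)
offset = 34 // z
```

Transformed code:
offset = z - 9
factor = 49
factor = 0 // z
out = offset * 16
print(z)
offset = 1 // factor
out = 18
emit(z)
offset = 34 // z

factor = 49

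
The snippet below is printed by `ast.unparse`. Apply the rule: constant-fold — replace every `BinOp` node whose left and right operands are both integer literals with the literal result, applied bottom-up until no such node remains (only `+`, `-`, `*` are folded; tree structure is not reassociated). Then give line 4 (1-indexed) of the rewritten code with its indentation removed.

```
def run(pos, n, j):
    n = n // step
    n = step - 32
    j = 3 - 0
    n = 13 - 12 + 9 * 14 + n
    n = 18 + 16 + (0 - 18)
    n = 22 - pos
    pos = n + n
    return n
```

j = 3

Transformed code:
def run(pos, n, j):
    n = n // step
    n = step - 32
    j = 3
    n = 127 + n
    n = 16
    n = 22 - pos
    pos = n + n
    return n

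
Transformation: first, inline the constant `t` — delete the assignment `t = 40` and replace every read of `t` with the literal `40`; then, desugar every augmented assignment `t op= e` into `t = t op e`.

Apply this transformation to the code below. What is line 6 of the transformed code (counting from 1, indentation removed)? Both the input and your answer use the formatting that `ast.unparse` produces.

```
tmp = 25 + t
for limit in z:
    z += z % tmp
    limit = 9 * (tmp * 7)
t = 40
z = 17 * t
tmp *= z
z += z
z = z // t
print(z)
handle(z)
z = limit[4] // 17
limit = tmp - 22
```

tmp = tmp * z

Transformed code:
tmp = 25 + 40
for limit in z:
    z = z + z % tmp
    limit = 9 * (tmp * 7)
z = 17 * 40
tmp = tmp * z
z = z + z
z = z // 40
print(z)
handle(z)
z = limit[4] // 17
limit = tmp - 22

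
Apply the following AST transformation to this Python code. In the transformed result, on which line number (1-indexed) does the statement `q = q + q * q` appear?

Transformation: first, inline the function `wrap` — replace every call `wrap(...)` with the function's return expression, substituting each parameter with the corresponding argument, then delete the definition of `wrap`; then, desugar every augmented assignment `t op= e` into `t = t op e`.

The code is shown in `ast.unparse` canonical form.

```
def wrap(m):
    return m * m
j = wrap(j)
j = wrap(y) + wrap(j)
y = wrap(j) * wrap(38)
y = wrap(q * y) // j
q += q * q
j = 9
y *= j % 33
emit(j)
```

5

Transformed code:
j = j * j
j = y * y + j * j
y = j * j * (38 * 38)
y = q * y * (q * y) // j
q = q + q * q
j = 9
y = y * (j % 33)
emit(j)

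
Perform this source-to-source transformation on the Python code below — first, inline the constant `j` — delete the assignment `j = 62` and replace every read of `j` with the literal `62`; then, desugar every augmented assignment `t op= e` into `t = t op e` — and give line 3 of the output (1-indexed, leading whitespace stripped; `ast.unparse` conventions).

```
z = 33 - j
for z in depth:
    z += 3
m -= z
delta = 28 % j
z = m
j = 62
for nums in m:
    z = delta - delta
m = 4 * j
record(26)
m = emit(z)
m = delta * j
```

Transformed code:
z = 33 - 62
for z in depth:
    z = z + 3
m = m - z
delta = 28 % 62
z = m
for nums in m:
    z = delta - delta
m = 4 * 62
record(26)
m = emit(z)
m = delta * 62

z = z + 3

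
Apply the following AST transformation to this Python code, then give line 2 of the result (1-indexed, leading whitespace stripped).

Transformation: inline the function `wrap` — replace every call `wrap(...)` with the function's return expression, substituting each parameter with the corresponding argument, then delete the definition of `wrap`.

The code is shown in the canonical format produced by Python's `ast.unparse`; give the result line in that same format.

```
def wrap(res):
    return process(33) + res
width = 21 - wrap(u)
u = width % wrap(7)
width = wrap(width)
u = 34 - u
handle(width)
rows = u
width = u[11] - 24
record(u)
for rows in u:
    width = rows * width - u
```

Transformed code:
width = 21 - (process(33) + u)
u = width % (process(33) + 7)
width = process(33) + width
u = 34 - u
handle(width)
rows = u
width = u[11] - 24
record(u)
for rows in u:
    width = rows * width - u

u = width % (process(33) + 7)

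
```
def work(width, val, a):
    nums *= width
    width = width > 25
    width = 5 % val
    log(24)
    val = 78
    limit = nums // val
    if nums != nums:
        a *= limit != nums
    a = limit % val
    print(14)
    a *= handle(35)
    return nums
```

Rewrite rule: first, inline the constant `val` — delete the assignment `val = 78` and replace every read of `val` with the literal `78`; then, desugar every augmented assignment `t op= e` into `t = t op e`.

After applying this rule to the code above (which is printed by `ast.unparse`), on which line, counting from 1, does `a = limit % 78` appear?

9

Transformed code:
def work(width, val, a):
    nums = nums * width
    width = width > 25
    width = 5 % 78
    log(24)
    limit = nums // 78
    if nums != nums:
        a = a * (limit != nums)
    a = limit % 78
    print(14)
    a = a * handle(35)
    return nums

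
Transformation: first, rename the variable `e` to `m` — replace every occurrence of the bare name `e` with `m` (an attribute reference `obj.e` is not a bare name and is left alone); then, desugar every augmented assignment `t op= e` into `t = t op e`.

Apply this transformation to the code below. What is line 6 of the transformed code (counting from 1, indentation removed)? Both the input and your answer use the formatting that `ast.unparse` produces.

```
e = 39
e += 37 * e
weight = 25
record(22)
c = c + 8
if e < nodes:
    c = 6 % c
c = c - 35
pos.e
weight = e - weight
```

Transformed code:
m = 39
m = m + 37 * m
weight = 25
record(22)
c = c + 8
if m < nodes:
    c = 6 % c
c = c - 35
pos.e
weight = m - weight

if m < nodes:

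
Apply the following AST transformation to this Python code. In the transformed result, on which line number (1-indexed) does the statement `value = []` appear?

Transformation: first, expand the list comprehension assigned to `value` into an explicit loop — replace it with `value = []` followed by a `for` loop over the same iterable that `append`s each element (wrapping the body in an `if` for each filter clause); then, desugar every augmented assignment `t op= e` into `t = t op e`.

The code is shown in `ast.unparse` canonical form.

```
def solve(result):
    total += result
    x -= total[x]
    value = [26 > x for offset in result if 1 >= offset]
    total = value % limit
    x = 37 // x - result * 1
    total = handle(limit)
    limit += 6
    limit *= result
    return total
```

Transformed code:
def solve(result):
    total = total + result
    x = x - total[x]
    value = []
    for offset in result:
        if 1 >= offset:
            value.append(26 > x)
    total = value % limit
    x = 37 // x - result * 1
    total = handle(limit)
    limit = limit + 6
    limit = limit * result
    return total

4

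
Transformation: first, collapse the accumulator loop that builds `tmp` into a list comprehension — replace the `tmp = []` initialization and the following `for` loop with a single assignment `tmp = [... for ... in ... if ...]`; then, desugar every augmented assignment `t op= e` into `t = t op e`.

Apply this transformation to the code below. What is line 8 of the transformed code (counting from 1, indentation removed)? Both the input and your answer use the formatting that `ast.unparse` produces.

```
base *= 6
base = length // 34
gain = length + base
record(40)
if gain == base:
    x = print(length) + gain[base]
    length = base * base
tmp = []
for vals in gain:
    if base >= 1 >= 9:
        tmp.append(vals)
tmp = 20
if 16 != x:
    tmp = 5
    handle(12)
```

tmp = [vals for vals in gain if base >= 1 >= 9]

Transformed code:
base = base * 6
base = length // 34
gain = length + base
record(40)
if gain == base:
    x = print(length) + gain[base]
    length = base * base
tmp = [vals for vals in gain if base >= 1 >= 9]
tmp = 20
if 16 != x:
    tmp = 5
    handle(12)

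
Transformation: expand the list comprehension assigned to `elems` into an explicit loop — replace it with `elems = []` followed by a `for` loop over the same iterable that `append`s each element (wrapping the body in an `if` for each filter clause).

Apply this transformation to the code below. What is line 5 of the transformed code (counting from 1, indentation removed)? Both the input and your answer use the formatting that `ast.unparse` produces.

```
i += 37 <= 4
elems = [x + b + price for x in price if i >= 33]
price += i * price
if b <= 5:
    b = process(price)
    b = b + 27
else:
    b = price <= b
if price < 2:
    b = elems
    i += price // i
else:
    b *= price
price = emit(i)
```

Transformed code:
i += 37 <= 4
elems = []
for x in price:
    if i >= 33:
        elems.append(x + b + price)
price += i * price
if b <= 5:
    b = process(price)
    b = b + 27
else:
    b = price <= b
if price < 2:
    b = elems
    i += price // i
else:
    b *= price
price = emit(i)

elems.append(x + b + price)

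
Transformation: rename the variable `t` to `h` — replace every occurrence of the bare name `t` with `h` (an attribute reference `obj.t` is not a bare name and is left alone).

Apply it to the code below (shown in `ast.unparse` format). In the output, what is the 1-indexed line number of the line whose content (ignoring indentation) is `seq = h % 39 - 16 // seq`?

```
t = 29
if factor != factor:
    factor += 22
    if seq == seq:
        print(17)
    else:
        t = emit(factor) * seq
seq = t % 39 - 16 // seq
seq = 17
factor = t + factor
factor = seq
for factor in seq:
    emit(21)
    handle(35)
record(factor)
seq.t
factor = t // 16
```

8

Transformed code:
h = 29
if factor != factor:
    factor += 22
    if seq == seq:
        print(17)
    else:
        h = emit(factor) * seq
seq = h % 39 - 16 // seq
seq = 17
factor = h + factor
factor = seq
for factor in seq:
    emit(21)
    handle(35)
record(factor)
seq.t
factor = h // 16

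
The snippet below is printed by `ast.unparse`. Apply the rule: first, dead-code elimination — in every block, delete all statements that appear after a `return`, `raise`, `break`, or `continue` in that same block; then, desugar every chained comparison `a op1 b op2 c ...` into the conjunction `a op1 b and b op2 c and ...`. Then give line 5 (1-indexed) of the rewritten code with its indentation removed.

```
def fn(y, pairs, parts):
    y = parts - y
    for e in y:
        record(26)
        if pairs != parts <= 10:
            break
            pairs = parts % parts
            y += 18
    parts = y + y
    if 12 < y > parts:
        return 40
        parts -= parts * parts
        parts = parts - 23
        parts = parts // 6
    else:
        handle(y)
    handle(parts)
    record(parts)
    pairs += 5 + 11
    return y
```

Transformed code:
def fn(y, pairs, parts):
    y = parts - y
    for e in y:
        record(26)
        if pairs != parts and parts <= 10:
            break
    parts = y + y
    if 12 < y and y > parts:
        return 40
    else:
        handle(y)
    handle(parts)
    record(parts)
    pairs += 5 + 11
    return y

if pairs != parts and parts <= 10:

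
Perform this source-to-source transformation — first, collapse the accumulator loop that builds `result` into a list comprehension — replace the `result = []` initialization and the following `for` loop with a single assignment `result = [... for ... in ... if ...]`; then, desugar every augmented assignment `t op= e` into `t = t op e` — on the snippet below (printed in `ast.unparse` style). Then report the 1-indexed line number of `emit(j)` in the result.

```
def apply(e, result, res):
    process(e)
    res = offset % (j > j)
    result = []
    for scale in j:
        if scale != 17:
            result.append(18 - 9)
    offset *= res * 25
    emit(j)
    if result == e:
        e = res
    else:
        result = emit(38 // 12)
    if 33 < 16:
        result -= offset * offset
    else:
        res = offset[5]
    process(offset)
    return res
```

Transformed code:
def apply(e, result, res):
    process(e)
    res = offset % (j > j)
    result = [18 - 9 for scale in j if scale != 17]
    offset = offset * (res * 25)
    emit(j)
    if result == e:
        e = res
    else:
        result = emit(38 // 12)
    if 33 < 16:
        result = result - offset * offset
    else:
        res = offset[5]
    process(offset)
    return res

6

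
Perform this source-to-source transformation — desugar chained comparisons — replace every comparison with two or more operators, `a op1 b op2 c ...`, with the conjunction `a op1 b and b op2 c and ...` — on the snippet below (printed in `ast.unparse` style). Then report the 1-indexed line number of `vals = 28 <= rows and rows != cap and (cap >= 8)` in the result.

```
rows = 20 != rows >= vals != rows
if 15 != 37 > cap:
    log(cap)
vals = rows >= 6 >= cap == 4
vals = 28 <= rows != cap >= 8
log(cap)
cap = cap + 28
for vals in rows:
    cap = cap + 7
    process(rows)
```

5

Transformed code:
rows = 20 != rows and rows >= vals and (vals != rows)
if 15 != 37 and 37 > cap:
    log(cap)
vals = rows >= 6 and 6 >= cap and (cap == 4)
vals = 28 <= rows and rows != cap and (cap >= 8)
log(cap)
cap = cap + 28
for vals in rows:
    cap = cap + 7
    process(rows)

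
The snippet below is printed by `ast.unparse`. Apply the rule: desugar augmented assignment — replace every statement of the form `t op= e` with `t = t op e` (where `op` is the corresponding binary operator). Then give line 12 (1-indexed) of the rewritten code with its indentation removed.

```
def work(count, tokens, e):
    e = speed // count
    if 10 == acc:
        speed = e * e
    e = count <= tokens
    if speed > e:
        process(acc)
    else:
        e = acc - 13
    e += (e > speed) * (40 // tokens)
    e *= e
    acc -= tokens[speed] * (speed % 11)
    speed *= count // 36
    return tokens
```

Transformed code:
def work(count, tokens, e):
    e = speed // count
    if 10 == acc:
        speed = e * e
    e = count <= tokens
    if speed > e:
        process(acc)
    else:
        e = acc - 13
    e = e + (e > speed) * (40 // tokens)
    e = e * e
    acc = acc - tokens[speed] * (speed % 11)
    speed = speed * (count // 36)
    return tokens

acc = acc - tokens[speed] * (speed % 11)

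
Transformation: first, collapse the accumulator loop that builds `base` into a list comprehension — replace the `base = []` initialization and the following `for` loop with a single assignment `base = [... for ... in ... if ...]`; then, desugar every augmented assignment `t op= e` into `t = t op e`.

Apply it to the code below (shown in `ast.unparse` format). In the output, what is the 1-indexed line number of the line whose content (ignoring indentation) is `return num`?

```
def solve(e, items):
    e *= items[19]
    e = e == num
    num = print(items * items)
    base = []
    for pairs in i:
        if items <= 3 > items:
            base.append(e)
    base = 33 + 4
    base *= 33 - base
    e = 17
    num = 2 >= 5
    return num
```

Transformed code:
def solve(e, items):
    e = e * items[19]
    e = e == num
    num = print(items * items)
    base = [e for pairs in i if items <= 3 > items]
    base = 33 + 4
    base = base * (33 - base)
    e = 17
    num = 2 >= 5
    return num

10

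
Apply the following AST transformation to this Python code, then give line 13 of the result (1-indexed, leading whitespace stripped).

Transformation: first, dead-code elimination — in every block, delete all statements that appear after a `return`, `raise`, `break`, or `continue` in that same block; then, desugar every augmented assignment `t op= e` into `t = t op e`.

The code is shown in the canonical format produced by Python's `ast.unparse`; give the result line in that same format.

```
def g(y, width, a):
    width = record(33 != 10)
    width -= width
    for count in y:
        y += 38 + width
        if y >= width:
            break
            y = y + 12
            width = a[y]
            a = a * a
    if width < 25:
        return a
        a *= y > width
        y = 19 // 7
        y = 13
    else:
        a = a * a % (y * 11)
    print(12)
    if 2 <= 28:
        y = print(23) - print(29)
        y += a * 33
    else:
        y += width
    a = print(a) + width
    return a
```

if 2 <= 28:

Transformed code:
def g(y, width, a):
    width = record(33 != 10)
    width = width - width
    for count in y:
        y = y + (38 + width)
        if y >= width:
            break
    if width < 25:
        return a
    else:
        a = a * a % (y * 11)
    print(12)
    if 2 <= 28:
        y = print(23) - print(29)
        y = y + a * 33
    else:
        y = y + width
    a = print(a) + width
    return a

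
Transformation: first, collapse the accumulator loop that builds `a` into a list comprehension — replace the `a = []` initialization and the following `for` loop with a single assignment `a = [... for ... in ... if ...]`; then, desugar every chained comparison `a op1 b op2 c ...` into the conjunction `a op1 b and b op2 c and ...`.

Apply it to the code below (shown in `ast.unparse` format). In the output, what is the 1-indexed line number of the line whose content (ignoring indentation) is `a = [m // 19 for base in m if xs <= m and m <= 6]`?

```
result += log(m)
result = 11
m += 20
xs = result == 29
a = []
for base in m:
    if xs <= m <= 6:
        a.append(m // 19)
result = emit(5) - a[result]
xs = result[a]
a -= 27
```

5

Transformed code:
result += log(m)
result = 11
m += 20
xs = result == 29
a = [m // 19 for base in m if xs <= m and m <= 6]
result = emit(5) - a[result]
xs = result[a]
a -= 27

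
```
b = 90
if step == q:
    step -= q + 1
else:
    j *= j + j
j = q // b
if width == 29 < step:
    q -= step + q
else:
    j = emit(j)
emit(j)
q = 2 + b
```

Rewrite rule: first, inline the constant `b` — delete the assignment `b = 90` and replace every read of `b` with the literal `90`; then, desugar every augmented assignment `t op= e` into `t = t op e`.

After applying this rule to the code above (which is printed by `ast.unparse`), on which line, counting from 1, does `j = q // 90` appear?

5

Transformed code:
if step == q:
    step = step - (q + 1)
else:
    j = j * (j + j)
j = q // 90
if width == 29 < step:
    q = q - (step + q)
else:
    j = emit(j)
emit(j)
q = 2 + 90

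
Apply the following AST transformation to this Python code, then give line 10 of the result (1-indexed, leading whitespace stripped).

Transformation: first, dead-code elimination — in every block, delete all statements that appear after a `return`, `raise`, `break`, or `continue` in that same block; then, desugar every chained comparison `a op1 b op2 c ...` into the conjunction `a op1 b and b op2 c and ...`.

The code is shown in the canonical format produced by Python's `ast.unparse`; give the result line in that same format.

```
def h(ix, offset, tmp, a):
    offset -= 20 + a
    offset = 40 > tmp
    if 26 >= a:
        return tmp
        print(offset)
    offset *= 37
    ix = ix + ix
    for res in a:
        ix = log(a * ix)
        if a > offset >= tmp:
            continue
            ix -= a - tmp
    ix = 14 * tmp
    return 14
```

if a > offset and offset >= tmp:

Transformed code:
def h(ix, offset, tmp, a):
    offset -= 20 + a
    offset = 40 > tmp
    if 26 >= a:
        return tmp
    offset *= 37
    ix = ix + ix
    for res in a:
        ix = log(a * ix)
        if a > offset and offset >= tmp:
            continue
    ix = 14 * tmp
    return 14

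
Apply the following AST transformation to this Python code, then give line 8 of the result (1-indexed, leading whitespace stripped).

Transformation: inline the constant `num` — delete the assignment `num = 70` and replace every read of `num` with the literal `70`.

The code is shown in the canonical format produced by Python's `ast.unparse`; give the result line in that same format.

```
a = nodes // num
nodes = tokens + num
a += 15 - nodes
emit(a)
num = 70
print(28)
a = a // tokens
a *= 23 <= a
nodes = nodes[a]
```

nodes = nodes[a]

Transformed code:
a = nodes // 70
nodes = tokens + 70
a += 15 - nodes
emit(a)
print(28)
a = a // tokens
a *= 23 <= a
nodes = nodes[a]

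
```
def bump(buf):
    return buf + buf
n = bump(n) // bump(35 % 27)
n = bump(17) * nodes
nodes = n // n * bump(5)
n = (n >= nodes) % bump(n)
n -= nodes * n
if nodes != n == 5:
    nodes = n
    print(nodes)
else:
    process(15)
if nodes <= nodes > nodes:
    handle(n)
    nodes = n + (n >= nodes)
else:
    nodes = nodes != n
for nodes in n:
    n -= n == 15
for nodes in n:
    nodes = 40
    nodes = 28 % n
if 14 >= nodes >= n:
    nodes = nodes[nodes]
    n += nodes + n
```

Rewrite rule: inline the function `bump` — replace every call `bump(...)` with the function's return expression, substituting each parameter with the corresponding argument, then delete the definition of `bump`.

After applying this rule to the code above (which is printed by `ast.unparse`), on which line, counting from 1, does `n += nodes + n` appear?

23

Transformed code:
n = (n + n) // (35 % 27 + 35 % 27)
n = (17 + 17) * nodes
nodes = n // n * (5 + 5)
n = (n >= nodes) % (n + n)
n -= nodes * n
if nodes != n == 5:
    nodes = n
    print(nodes)
else:
    process(15)
if nodes <= nodes > nodes:
    handle(n)
    nodes = n + (n >= nodes)
else:
    nodes = nodes != n
for nodes in n:
    n -= n == 15
for nodes in n:
    nodes = 40
    nodes = 28 % n
if 14 >= nodes >= n:
    nodes = nodes[nodes]
    n += nodes + n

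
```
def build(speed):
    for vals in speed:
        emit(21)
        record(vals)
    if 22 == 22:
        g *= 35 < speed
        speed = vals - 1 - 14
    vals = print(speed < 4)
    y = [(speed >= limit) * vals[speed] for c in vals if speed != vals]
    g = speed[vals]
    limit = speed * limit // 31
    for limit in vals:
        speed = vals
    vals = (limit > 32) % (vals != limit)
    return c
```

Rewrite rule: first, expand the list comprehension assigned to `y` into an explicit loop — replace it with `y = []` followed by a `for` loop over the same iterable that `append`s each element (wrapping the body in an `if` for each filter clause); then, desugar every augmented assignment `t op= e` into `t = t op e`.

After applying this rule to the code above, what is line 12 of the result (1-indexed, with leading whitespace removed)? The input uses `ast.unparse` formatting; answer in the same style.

Transformed code:
def build(speed):
    for vals in speed:
        emit(21)
        record(vals)
    if 22 == 22:
        g = g * (35 < speed)
        speed = vals - 1 - 14
    vals = print(speed < 4)
    y = []
    for c in vals:
        if speed != vals:
            y.append((speed >= limit) * vals[speed])
    g = speed[vals]
    limit = speed * limit // 31
    for limit in vals:
        speed = vals
    vals = (limit > 32) % (vals != limit)
    return c

y.append((speed >= limit) * vals[speed])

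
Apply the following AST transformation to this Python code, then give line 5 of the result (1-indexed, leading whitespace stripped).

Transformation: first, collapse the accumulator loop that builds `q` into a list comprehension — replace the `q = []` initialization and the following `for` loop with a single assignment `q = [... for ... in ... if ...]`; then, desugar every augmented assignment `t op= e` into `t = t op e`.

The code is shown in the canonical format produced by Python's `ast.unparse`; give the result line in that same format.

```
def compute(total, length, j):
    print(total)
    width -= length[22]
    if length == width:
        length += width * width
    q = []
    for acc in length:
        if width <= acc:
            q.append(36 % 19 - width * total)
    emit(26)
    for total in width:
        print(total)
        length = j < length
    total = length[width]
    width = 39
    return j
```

Transformed code:
def compute(total, length, j):
    print(total)
    width = width - length[22]
    if length == width:
        length = length + width * width
    q = [36 % 19 - width * total for acc in length if width <= acc]
    emit(26)
    for total in width:
        print(total)
        length = j < length
    total = length[width]
    width = 39
    return j

length = length + width * width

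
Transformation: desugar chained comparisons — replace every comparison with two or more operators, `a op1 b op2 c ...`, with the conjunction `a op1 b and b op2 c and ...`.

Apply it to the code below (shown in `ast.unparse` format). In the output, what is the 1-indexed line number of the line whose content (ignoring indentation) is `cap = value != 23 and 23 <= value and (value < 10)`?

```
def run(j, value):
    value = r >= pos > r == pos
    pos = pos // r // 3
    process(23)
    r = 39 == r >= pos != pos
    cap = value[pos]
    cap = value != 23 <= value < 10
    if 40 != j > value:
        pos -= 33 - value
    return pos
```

7

Transformed code:
def run(j, value):
    value = r >= pos and pos > r and (r == pos)
    pos = pos // r // 3
    process(23)
    r = 39 == r and r >= pos and (pos != pos)
    cap = value[pos]
    cap = value != 23 and 23 <= value and (value < 10)
    if 40 != j and j > value:
        pos -= 33 - value
    return pos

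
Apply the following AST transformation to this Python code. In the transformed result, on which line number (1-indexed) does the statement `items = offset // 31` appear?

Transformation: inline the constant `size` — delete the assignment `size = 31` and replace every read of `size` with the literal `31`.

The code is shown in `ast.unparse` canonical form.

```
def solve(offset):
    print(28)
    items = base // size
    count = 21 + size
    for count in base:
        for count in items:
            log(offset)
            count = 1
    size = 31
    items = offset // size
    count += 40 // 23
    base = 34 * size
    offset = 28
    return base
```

Transformed code:
def solve(offset):
    print(28)
    items = base // 31
    count = 21 + 31
    for count in base:
        for count in items:
            log(offset)
            count = 1
    items = offset // 31
    count += 40 // 23
    base = 34 * 31
    offset = 28
    return base

9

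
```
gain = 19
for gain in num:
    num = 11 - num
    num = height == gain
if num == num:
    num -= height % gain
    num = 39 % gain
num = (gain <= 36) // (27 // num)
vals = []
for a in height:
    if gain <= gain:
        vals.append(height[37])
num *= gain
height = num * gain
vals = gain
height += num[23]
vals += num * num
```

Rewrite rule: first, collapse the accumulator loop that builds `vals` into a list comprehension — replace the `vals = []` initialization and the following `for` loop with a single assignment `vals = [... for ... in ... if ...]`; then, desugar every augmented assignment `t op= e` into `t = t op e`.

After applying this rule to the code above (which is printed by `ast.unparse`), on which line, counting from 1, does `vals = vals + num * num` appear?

14

Transformed code:
gain = 19
for gain in num:
    num = 11 - num
    num = height == gain
if num == num:
    num = num - height % gain
    num = 39 % gain
num = (gain <= 36) // (27 // num)
vals = [height[37] for a in height if gain <= gain]
num = num * gain
height = num * gain
vals = gain
height = height + num[23]
vals = vals + num * num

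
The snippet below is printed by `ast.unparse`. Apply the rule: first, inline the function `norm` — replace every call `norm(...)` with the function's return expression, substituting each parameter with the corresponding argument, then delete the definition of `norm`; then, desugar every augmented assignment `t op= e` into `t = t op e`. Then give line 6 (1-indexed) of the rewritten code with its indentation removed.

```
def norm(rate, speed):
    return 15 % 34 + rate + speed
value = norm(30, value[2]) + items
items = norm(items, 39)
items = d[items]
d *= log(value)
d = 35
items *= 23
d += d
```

items = items * 23

Transformed code:
value = 15 % 34 + 30 + value[2] + items
items = 15 % 34 + items + 39
items = d[items]
d = d * log(value)
d = 35
items = items * 23
d = d + d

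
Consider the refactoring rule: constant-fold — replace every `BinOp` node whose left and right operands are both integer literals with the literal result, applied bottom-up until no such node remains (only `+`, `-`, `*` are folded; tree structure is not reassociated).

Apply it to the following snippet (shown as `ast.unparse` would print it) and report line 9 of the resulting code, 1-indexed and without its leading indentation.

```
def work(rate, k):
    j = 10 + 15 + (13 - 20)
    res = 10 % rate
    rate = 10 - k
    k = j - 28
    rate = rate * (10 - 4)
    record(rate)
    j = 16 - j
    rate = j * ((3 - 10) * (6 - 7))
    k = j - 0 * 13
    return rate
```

rate = j * 7

Transformed code:
def work(rate, k):
    j = 18
    res = 10 % rate
    rate = 10 - k
    k = j - 28
    rate = rate * 6
    record(rate)
    j = 16 - j
    rate = j * 7
    k = j - 0
    return rate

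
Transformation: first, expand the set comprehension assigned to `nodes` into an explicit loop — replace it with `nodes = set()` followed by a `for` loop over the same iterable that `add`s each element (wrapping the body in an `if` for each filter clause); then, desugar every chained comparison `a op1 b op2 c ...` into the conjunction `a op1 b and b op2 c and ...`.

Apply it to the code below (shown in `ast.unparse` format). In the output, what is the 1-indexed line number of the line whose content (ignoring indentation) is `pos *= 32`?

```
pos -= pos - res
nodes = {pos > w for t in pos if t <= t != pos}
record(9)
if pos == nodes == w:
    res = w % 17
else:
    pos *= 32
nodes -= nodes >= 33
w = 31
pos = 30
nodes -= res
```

10

Transformed code:
pos -= pos - res
nodes = set()
for t in pos:
    if t <= t and t != pos:
        nodes.add(pos > w)
record(9)
if pos == nodes and nodes == w:
    res = w % 17
else:
    pos *= 32
nodes -= nodes >= 33
w = 31
pos = 30
nodes -= res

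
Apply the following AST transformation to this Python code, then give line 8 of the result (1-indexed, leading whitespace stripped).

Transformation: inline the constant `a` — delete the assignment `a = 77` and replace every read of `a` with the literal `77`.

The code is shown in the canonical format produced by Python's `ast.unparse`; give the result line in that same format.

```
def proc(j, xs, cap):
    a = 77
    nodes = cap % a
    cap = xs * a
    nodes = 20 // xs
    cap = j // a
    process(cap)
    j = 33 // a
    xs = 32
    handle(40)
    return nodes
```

Transformed code:
def proc(j, xs, cap):
    nodes = cap % 77
    cap = xs * 77
    nodes = 20 // xs
    cap = j // 77
    process(cap)
    j = 33 // 77
    xs = 32
    handle(40)
    return nodes

xs = 32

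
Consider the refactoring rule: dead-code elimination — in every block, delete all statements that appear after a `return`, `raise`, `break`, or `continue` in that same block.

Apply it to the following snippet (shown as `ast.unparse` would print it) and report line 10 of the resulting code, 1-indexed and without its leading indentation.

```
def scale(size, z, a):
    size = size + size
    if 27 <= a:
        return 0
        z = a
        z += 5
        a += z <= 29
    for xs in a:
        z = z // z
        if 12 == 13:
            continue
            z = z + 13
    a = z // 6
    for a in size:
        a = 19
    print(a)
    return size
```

Transformed code:
def scale(size, z, a):
    size = size + size
    if 27 <= a:
        return 0
    for xs in a:
        z = z // z
        if 12 == 13:
            continue
    a = z // 6
    for a in size:
        a = 19
    print(a)
    return size

for a in size:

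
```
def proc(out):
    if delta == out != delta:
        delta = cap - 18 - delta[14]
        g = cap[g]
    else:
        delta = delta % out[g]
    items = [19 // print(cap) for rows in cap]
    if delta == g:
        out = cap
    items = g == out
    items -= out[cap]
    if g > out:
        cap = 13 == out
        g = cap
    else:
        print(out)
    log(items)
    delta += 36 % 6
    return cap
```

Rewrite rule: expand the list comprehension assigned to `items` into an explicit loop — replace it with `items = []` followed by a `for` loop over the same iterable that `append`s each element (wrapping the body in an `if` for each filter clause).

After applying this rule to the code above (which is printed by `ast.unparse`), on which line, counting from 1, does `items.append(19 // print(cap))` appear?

9

Transformed code:
def proc(out):
    if delta == out != delta:
        delta = cap - 18 - delta[14]
        g = cap[g]
    else:
        delta = delta % out[g]
    items = []
    for rows in cap:
        items.append(19 // print(cap))
    if delta == g:
        out = cap
    items = g == out
    items -= out[cap]
    if g > out:
        cap = 13 == out
        g = cap
    else:
        print(out)
    log(items)
    delta += 36 % 6
    return cap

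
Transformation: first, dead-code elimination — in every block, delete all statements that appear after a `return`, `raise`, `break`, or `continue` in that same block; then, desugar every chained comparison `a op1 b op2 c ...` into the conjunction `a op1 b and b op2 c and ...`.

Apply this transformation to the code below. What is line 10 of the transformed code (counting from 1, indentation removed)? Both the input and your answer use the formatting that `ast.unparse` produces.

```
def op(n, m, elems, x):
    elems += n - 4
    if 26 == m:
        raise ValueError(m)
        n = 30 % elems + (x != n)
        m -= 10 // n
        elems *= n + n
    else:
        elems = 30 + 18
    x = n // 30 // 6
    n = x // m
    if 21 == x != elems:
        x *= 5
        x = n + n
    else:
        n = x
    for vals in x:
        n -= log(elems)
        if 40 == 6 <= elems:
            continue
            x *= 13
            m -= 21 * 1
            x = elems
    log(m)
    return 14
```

x *= 5

Transformed code:
def op(n, m, elems, x):
    elems += n - 4
    if 26 == m:
        raise ValueError(m)
    else:
        elems = 30 + 18
    x = n // 30 // 6
    n = x // m
    if 21 == x and x != elems:
        x *= 5
        x = n + n
    else:
        n = x
    for vals in x:
        n -= log(elems)
        if 40 == 6 and 6 <= elems:
            continue
    log(m)
    return 14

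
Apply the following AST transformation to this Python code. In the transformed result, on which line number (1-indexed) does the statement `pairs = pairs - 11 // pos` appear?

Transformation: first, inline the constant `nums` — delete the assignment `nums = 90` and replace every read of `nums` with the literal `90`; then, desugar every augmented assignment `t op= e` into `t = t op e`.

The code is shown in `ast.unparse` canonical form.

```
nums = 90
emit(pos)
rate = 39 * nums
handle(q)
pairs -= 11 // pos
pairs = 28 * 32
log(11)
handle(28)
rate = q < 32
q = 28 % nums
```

4

Transformed code:
emit(pos)
rate = 39 * 90
handle(q)
pairs = pairs - 11 // pos
pairs = 28 * 32
log(11)
handle(28)
rate = q < 32
q = 28 % 90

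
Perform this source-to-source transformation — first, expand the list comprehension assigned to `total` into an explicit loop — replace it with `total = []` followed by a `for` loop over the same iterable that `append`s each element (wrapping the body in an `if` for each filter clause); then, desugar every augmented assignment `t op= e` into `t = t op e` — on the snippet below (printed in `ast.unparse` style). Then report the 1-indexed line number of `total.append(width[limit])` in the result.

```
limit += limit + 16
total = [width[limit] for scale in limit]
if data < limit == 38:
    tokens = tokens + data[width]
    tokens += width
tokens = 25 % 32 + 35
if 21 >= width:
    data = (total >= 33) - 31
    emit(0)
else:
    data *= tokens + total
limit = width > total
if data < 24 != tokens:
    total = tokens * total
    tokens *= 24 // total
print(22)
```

Transformed code:
limit = limit + (limit + 16)
total = []
for scale in limit:
    total.append(width[limit])
if data < limit == 38:
    tokens = tokens + data[width]
    tokens = tokens + width
tokens = 25 % 32 + 35
if 21 >= width:
    data = (total >= 33) - 31
    emit(0)
else:
    data = data * (tokens + total)
limit = width > total
if data < 24 != tokens:
    total = tokens * total
    tokens = tokens * (24 // total)
print(22)

4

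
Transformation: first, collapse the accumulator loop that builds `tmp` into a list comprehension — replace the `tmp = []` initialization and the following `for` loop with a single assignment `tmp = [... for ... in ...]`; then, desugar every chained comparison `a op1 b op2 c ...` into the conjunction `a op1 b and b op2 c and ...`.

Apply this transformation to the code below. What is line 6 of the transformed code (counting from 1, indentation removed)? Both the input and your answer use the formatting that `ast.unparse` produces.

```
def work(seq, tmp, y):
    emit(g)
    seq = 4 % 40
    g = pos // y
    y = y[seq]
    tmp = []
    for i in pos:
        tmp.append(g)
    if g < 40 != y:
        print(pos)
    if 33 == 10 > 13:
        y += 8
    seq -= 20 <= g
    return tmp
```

Transformed code:
def work(seq, tmp, y):
    emit(g)
    seq = 4 % 40
    g = pos // y
    y = y[seq]
    tmp = [g for i in pos]
    if g < 40 and 40 != y:
        print(pos)
    if 33 == 10 and 10 > 13:
        y += 8
    seq -= 20 <= g
    return tmp

tmp = [g for i in pos]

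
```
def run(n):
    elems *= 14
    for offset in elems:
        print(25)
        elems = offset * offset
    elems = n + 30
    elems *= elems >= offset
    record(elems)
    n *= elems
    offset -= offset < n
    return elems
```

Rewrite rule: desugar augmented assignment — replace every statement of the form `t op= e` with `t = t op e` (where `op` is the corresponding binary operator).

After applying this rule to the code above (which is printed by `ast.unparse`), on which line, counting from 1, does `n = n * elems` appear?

9

Transformed code:
def run(n):
    elems = elems * 14
    for offset in elems:
        print(25)
        elems = offset * offset
    elems = n + 30
    elems = elems * (elems >= offset)
    record(elems)
    n = n * elems
    offset = offset - (offset < n)
    return elems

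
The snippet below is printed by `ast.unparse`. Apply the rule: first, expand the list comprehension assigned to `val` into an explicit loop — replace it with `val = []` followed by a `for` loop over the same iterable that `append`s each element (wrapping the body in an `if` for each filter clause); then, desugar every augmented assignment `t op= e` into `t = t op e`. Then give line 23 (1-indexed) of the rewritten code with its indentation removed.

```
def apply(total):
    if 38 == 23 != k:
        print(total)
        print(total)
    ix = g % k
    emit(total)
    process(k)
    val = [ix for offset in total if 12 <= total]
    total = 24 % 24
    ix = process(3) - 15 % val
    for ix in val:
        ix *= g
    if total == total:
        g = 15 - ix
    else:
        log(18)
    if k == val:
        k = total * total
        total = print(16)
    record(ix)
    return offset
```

record(ix)

Transformed code:
def apply(total):
    if 38 == 23 != k:
        print(total)
        print(total)
    ix = g % k
    emit(total)
    process(k)
    val = []
    for offset in total:
        if 12 <= total:
            val.append(ix)
    total = 24 % 24
    ix = process(3) - 15 % val
    for ix in val:
        ix = ix * g
    if total == total:
        g = 15 - ix
    else:
        log(18)
    if k == val:
        k = total * total
        total = print(16)
    record(ix)
    return offset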